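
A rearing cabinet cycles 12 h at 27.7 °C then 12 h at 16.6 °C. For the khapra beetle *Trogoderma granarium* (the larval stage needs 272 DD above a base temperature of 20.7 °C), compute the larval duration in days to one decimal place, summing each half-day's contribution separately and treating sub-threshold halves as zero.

77.7 days

Day half: max(0, 27.7 − 20.7) × 0.5 = 7.0 × 0.5 = 3.50 DD.
Night half: max(0, 16.6 − 20.7) × 0.5 = 0.0 × 0.5 = 0.00 DD.
Per 24 h: 3.50 DD/day.
Duration = 272 / 3.50 = 77.714 ≈ 77.7 days.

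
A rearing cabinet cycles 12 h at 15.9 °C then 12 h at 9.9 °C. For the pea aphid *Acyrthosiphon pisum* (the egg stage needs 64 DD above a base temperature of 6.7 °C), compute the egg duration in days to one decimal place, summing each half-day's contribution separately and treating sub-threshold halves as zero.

10.3 days

Day half: max(0, 15.9 − 6.7) × 0.5 = 9.2 × 0.5 = 4.60 DD.
Night half: max(0, 9.9 − 6.7) × 0.5 = 3.2 × 0.5 = 1.60 DD.
Per 24 h: 6.20 DD/day.
Duration = 64 / 6.20 = 10.323 ≈ 10.3 days.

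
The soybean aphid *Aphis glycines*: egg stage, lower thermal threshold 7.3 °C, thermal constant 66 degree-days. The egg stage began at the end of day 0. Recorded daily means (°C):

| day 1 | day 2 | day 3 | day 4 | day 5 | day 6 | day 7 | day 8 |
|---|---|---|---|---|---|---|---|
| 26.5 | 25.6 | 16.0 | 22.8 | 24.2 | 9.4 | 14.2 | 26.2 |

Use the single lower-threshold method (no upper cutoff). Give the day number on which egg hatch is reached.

day 5

Daily DD above 7.3 °C: 19.2, 18.3, 8.7, 15.5, 16.9, 2.1, 6.9, 18.9.
Cumulative: 19.2, 37.5, 46.2, 61.7, 78.6, 80.7, 87.6, 106.5.
The total first reaches 66 DD on day 5.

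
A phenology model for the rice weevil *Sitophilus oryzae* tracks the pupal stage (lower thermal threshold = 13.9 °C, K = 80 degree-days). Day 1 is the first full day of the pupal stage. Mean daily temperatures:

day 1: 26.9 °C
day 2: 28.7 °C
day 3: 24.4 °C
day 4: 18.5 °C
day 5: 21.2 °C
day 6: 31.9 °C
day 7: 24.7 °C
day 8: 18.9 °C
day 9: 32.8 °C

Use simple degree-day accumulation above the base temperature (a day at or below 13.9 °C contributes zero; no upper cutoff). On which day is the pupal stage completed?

Daily DD above 13.9 °C: 13.0, 14.8, 10.5, 4.6, 7.3, 18.0, 10.8, 5.0, 18.9.
Cumulative: 13.0, 27.8, 38.3, 42.9, 50.2, 68.2, 79.0, 84.0, 102.9.
The total first reaches 80 DD on day 8.

day 8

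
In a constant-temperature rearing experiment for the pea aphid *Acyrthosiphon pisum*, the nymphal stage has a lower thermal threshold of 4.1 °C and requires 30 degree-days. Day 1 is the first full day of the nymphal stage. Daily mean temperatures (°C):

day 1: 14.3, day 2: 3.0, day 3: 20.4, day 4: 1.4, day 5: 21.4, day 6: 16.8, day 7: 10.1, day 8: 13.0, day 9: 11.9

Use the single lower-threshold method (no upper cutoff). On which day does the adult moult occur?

Daily DD above 4.1 °C: 10.2, 0.0, 16.3, 0.0, 17.3, 12.7, 6.0, 8.9, 7.8.
Cumulative: 10.2, 10.2, 26.5, 26.5, 43.8, 56.5, 62.5, 71.4, 79.2.
The total first reaches 30 DD on day 5.

day 5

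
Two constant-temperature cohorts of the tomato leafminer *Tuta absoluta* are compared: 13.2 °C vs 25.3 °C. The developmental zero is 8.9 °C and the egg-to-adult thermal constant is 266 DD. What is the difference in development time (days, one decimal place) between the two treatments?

At 13.2 °C: 266 / (13.2 − 8.9) = 266 / 4.3 = 61.860 d.
At 25.3 °C: 266 / (25.3 − 8.9) = 266 / 16.4 = 16.220 d.
Difference = |61.860 − 16.220| = 45.641 ≈ 45.6 days.

45.6 days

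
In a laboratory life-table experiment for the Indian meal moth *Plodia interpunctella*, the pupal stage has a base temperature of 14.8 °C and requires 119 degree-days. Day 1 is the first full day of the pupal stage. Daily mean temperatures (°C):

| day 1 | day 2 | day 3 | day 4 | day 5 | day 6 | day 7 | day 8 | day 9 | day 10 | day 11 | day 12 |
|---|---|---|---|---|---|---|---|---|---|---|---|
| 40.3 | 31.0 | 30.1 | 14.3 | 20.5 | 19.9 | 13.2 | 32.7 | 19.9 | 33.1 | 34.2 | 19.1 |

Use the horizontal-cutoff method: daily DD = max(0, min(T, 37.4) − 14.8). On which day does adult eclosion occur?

day 11

Daily DD above 14.8 °C (capped at 22.6): 22.6, 16.2, 15.3, 0.0, 5.7, 5.1, 0.0, 17.9, 5.1, 18.3, 19.4, 4.3.
Cumulative: 22.6, 38.8, 54.1, 54.1, 59.8, 64.9, 64.9, 82.8, 87.9, 106.2, 125.6, 129.9.
The total first reaches 119 DD on day 11.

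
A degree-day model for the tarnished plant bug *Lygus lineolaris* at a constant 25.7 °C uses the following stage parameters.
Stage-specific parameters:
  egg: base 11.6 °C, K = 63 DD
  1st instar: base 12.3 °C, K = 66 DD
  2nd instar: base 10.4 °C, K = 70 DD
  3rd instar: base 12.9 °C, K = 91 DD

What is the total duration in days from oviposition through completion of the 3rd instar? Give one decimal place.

egg: 63 / (25.7 − 11.6) = 63 / 14.1 = 4.468 d.
1st instar: 66 / (25.7 − 12.3) = 66 / 13.4 = 4.925 d.
2nd instar: 70 / (25.7 − 10.4) = 70 / 15.3 = 4.575 d.
3rd instar: 91 / (25.7 − 12.9) = 91 / 12.8 = 7.109 d.
Sum = 21.078 ≈ 21.1 days.

21.1 days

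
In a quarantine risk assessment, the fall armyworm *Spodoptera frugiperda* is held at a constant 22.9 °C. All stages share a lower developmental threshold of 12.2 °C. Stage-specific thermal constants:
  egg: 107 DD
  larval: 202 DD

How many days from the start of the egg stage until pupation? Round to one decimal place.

Daily accumulation at 22.9 °C = 22.9 − 12.2 = 10.7 DD/day.
Total K = 107 + 202 = 309 DD.
Total duration = 309 / 10.7 = 28.879 ≈ 28.9 days.

28.9 days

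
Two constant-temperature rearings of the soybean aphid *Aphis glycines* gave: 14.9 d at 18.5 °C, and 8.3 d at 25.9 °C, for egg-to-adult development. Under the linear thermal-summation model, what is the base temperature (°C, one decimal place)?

9.2 °C

Under the model K = D·(T − T_b), so D₁·(T₁ − T_b) = D₂·(T₂ − T_b).
14.9·(18.5 − T_b) = 8.3·(25.9 − T_b)
T_b = (14.9·18.5 − 8.3·25.9) / (14.9 − 8.3) = 60.68 / 6.6 = 9.194 °C ≈ 9.2 °C.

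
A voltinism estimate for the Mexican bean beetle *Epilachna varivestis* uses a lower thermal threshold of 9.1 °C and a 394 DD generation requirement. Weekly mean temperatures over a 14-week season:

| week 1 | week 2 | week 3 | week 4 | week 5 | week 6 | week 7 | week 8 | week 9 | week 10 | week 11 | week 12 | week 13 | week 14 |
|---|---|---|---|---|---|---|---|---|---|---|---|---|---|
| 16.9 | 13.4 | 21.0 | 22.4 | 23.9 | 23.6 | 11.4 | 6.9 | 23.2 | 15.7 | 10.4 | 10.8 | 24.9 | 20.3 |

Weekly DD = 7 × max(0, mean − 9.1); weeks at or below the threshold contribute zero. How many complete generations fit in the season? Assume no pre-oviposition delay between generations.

Weekly DD (7 × max(0, T̄ − 9.1)): 54.6, 30.1, 83.3, 93.1, 103.6, 101.5, 16.1, 0.0, 98.7, 46.2, 9.1, 11.9, 110.6, 78.4.
Season total = 837.2 DD.
Complete generations = ⌊837.2 / 394⌋ = 2.

2 generations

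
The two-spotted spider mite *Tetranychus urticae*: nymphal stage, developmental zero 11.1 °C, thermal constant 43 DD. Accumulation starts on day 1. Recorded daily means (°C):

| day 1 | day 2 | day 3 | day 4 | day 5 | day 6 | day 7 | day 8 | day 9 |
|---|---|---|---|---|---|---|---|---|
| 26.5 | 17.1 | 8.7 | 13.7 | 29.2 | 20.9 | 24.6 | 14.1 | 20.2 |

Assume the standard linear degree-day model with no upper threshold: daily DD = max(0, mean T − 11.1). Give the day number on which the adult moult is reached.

day 6

Daily DD above 11.1 °C: 15.4, 6.0, 0.0, 2.6, 18.1, 9.8, 13.5, 3.0, 9.1.
Cumulative: 15.4, 21.4, 21.4, 24.0, 42.1, 51.9, 65.4, 68.4, 77.5.
The total first reaches 43 DD on day 6.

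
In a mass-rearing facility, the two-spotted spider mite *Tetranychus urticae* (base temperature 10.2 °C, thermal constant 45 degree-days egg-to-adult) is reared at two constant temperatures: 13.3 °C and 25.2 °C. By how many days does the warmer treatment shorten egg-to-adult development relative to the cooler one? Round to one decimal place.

At 13.3 °C: 45 / (13.3 − 10.2) = 45 / 3.1 = 14.516 d.
At 25.2 °C: 45 / (25.2 − 10.2) = 45 / 15.0 = 3.000 d.
Difference = |14.516 − 3.000| = 11.516 ≈ 11.5 days.

11.5 days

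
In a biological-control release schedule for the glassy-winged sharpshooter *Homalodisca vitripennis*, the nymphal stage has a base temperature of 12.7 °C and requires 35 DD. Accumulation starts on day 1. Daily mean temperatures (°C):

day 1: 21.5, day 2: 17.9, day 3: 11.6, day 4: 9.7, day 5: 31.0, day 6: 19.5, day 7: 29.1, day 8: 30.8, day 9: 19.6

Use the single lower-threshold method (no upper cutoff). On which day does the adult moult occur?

Daily DD above 12.7 °C: 8.8, 5.2, 0.0, 0.0, 18.3, 6.8, 16.4, 18.1, 6.9.
Cumulative: 8.8, 14.0, 14.0, 14.0, 32.3, 39.1, 55.5, 73.6, 80.5.
The total first reaches 35 DD on day 6.

day 6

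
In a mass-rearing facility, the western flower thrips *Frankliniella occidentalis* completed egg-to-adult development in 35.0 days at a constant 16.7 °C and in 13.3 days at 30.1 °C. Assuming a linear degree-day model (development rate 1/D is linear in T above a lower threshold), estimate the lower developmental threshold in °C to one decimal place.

Under the model K = D·(T − T_b), so D₁·(T₁ − T_b) = D₂·(T₂ − T_b).
35.0·(16.7 − T_b) = 13.3·(30.1 − T_b)
T_b = (35.0·16.7 − 13.3·30.1) / (35.0 − 13.3) = 184.17 / 21.7 = 8.487 °C ≈ 8.5 °C.

8.5 °C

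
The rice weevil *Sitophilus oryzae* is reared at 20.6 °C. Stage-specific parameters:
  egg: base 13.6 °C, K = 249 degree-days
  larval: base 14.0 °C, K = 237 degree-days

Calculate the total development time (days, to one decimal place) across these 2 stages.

egg: 249 / (20.6 − 13.6) = 249 / 7.0 = 35.571 d.
larval: 237 / (20.6 − 14.0) = 237 / 6.6 = 35.909 d.
Sum = 71.481 ≈ 71.5 days.

71.5 days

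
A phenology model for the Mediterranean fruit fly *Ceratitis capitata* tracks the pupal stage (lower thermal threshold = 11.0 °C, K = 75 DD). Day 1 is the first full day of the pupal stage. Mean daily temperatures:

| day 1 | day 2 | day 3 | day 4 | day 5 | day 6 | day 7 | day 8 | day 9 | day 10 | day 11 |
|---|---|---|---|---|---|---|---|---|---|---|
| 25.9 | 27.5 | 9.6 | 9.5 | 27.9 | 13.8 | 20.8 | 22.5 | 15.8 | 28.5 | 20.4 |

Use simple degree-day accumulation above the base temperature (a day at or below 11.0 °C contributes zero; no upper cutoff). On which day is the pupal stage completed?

Daily DD above 11.0 °C: 14.9, 16.5, 0.0, 0.0, 16.9, 2.8, 9.8, 11.5, 4.8, 17.5, 9.4.
Cumulative: 14.9, 31.4, 31.4, 31.4, 48.3, 51.1, 60.9, 72.4, 77.2, 94.7, 104.1.
The total first reaches 75 DD on day 9.

day 9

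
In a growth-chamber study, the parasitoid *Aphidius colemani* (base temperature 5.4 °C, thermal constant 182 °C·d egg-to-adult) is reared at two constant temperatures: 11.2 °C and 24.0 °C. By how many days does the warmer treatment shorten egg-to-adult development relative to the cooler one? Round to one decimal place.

At 11.2 °C: 182 / (11.2 − 5.4) = 182 / 5.8 = 31.379 d.
At 24.0 °C: 182 / (24.0 − 5.4) = 182 / 18.6 = 9.785 d.
Difference = |31.379 − 9.785| = 21.594 ≈ 21.6 days.

21.6 days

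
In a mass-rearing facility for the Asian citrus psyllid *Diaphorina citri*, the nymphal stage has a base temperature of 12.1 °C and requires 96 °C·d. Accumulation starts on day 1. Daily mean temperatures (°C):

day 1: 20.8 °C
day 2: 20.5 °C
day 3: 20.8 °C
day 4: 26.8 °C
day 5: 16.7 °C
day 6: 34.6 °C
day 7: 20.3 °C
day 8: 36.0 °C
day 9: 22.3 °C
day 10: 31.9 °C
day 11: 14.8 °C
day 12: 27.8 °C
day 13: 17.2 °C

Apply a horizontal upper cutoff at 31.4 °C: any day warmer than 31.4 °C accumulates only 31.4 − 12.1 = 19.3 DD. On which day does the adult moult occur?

day 9

Daily DD above 12.1 °C (capped at 19.3): 8.7, 8.4, 8.7, 14.7, 4.6, 19.3, 8.2, 19.3, 10.2, 19.3, 2.7, 15.7, 5.1.
Cumulative: 8.7, 17.1, 25.8, 40.5, 45.1, 64.4, 72.6, 91.9, 102.1, 121.4, 124.1, 139.8, 144.9.
The total first reaches 96 DD on day 9.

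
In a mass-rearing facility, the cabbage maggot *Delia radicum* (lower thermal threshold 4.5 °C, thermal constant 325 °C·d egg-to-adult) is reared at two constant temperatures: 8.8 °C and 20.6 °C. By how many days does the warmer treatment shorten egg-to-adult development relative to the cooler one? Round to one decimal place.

At 8.8 °C: 325 / (8.8 − 4.5) = 325 / 4.3 = 75.581 d.
At 20.6 °C: 325 / (20.6 − 4.5) = 325 / 16.1 = 20.186 d.
Difference = |75.581 − 20.186| = 55.395 ≈ 55.4 days.

55.4 days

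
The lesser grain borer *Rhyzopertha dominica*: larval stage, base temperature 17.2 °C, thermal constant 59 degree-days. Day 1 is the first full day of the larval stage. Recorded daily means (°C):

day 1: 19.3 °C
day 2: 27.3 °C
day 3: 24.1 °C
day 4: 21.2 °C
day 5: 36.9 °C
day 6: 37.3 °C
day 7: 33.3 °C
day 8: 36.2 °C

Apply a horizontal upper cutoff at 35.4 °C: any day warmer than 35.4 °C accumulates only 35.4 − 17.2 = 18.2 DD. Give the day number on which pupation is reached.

day 6

Daily DD above 17.2 °C (capped at 18.2): 2.1, 10.1, 6.9, 4.0, 18.2, 18.2, 16.1, 18.2.
Cumulative: 2.1, 12.2, 19.1, 23.1, 41.3, 59.5, 75.6, 93.8.
The total first reaches 59 DD on day 6.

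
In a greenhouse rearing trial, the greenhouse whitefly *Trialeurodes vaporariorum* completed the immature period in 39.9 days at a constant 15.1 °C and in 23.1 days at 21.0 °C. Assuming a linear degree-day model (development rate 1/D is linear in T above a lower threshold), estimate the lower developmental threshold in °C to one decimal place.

Equal thermal constants: D₁(T₁ − T_b) = D₂(T₂ − T_b).
39.9·(15.1 − T_b) = 23.1·(21.0 − T_b)
T_b = (39.9·15.1 − 23.1·21.0) / (39.9 − 23.1) = 117.39 / 16.8 = 6.988 °C ≈ 7.0 °C.

7.0 °C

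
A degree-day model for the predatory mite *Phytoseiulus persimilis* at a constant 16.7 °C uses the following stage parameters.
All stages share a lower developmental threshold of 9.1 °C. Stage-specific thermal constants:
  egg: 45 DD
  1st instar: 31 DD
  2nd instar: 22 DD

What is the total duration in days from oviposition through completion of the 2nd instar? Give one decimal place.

Daily accumulation at 16.7 °C = 16.7 − 9.1 = 7.6 DD/day.
Total K = 45 + 31 + 22 = 98 DD.
Total duration = 98 / 7.6 = 12.895 ≈ 12.9 days.

12.9 days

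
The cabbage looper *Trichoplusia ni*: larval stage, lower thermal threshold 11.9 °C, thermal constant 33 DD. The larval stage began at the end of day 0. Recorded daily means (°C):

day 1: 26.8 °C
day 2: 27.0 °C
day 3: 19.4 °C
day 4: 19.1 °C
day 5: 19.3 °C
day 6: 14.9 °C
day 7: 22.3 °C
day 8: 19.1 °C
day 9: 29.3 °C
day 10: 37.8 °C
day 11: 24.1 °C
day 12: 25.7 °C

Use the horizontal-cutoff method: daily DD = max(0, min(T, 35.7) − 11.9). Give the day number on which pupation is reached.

day 3

Daily DD above 11.9 °C (capped at 23.8): 14.9, 15.1, 7.5, 7.2, 7.4, 3.0, 10.4, 7.2, 17.4, 23.8, 12.2, 13.8.
Cumulative: 14.9, 30.0, 37.5, 44.7, 52.1, 55.1, 65.5, 72.7, 90.1, 113.9, 126.1, 139.9.
The total first reaches 33 DD on day 3.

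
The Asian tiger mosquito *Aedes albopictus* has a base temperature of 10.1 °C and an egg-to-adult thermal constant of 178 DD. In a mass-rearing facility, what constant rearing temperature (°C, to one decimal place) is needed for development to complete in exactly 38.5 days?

14.7 °C

Required daily accumulation = 178 / 38.5 = 4.623 DD/day.
T = T_base + 4.623 = 10.1 + 4.623 = 14.723 ≈ 14.7 °C.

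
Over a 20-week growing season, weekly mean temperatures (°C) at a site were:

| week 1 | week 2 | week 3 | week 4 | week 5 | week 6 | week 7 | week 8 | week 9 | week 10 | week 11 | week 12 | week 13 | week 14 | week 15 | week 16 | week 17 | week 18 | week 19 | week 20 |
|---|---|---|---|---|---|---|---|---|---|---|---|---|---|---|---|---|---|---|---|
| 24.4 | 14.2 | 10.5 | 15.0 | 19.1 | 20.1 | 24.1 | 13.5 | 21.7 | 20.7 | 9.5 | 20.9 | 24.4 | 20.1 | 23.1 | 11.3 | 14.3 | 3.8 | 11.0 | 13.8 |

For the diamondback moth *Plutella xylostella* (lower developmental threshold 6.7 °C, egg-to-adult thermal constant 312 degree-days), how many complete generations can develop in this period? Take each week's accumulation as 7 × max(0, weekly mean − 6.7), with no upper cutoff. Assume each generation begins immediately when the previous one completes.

4 generations

Weekly DD (7 × max(0, T̄ − 6.7)): 123.9, 52.5, 26.6, 58.1, 86.8, 93.8, 121.8, 47.6, 105.0, 98.0, 19.6, 99.4, 123.9, 93.8, 114.8, 32.2, 53.2, 0.0, 30.1, 49.7.
Season total = 1430.8 DD.
Complete generations = ⌊1430.8 / 312⌋ = 4.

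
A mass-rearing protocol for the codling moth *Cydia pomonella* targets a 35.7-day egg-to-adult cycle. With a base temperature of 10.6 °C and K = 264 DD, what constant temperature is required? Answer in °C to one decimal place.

18.0 °C

Required daily accumulation = 264 / 35.7 = 7.395 DD/day.
T = T_base + 7.395 = 10.6 + 7.395 = 17.995 ≈ 18.0 °C.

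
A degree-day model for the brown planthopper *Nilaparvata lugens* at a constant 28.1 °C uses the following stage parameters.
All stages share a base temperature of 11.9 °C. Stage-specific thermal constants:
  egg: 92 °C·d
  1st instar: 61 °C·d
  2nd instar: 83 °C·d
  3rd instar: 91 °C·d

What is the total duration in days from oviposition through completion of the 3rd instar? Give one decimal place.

20.2 days

Daily accumulation at 28.1 °C = 28.1 − 11.9 = 16.2 DD/day.
Total K = 92 + 61 + 83 + 91 = 327 DD.
Total duration = 327 / 16.2 = 20.185 ≈ 20.2 days.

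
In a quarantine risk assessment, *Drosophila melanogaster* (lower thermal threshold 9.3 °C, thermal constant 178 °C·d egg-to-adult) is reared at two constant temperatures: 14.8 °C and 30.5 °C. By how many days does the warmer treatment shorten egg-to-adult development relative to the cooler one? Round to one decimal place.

At 14.8 °C: 178 / (14.8 − 9.3) = 178 / 5.5 = 32.364 d.
At 30.5 °C: 178 / (30.5 − 9.3) = 178 / 21.2 = 8.396 d.
Difference = |32.364 − 8.396| = 23.967 ≈ 24.0 days.

24.0 days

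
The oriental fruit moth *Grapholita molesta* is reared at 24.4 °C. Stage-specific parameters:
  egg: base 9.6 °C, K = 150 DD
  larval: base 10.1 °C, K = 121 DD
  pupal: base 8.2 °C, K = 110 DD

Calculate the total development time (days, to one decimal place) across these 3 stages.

egg: 150 / (24.4 − 9.6) = 150 / 14.8 = 10.135 d.
larval: 121 / (24.4 − 10.1) = 121 / 14.3 = 8.462 d.
pupal: 110 / (24.4 − 8.2) = 110 / 16.2 = 6.790 d.
Sum = 25.387 ≈ 25.4 days.

25.4 days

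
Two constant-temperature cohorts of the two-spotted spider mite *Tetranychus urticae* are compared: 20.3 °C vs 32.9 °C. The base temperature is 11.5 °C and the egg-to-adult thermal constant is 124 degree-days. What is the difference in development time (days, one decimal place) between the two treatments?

8.3 days

At 20.3 °C: 124 / (20.3 − 11.5) = 124 / 8.8 = 14.091 d.
At 32.9 °C: 124 / (32.9 − 11.5) = 124 / 21.4 = 5.794 d.
Difference = |14.091 − 5.794| = 8.297 ≈ 8.3 days.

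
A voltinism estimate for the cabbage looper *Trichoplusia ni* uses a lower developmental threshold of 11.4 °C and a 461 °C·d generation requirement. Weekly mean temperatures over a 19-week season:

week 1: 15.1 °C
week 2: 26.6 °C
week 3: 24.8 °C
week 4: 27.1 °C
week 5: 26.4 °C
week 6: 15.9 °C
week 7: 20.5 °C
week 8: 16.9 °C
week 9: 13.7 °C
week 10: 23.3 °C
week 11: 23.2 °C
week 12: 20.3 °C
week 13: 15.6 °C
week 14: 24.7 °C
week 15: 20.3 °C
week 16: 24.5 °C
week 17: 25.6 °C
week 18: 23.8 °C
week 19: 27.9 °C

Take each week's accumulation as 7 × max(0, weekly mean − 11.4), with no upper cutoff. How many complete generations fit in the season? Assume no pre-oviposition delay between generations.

Weekly DD (7 × max(0, T̄ − 11.4)): 25.9, 106.4, 93.8, 109.9, 105.0, 31.5, 63.7, 38.5, 16.1, 83.3, 82.6, 62.3, 29.4, 93.1, 62.3, 91.7, 99.4, 86.8, 115.5.
Season total = 1397.2 DD.
Complete generations = ⌊1397.2 / 461⌋ = 3.

3 generations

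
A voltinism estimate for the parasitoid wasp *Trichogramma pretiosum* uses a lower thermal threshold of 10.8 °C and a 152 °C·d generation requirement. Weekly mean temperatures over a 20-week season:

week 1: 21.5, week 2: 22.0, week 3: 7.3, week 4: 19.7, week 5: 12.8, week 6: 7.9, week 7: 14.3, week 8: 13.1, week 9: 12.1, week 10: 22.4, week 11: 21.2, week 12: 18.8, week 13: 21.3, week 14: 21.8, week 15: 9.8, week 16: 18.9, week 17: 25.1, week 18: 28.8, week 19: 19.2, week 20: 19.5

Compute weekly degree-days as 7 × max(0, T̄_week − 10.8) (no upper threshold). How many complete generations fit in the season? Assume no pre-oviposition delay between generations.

6 generations

Weekly DD (7 × max(0, T̄ − 10.8)): 74.9, 78.4, 0.0, 62.3, 14.0, 0.0, 24.5, 16.1, 9.1, 81.2, 72.8, 56.0, 73.5, 77.0, 0.0, 56.7, 100.1, 126.0, 58.8, 60.9.
Season total = 1042.3 DD.
Complete generations = ⌊1042.3 / 152⌋ = 6.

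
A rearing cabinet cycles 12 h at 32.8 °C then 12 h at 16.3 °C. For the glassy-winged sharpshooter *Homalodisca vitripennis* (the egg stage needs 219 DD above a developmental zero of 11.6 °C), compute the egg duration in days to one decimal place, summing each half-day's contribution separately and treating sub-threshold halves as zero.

Day half: max(0, 32.8 − 11.6) × 0.5 = 21.2 × 0.5 = 10.60 DD.
Night half: max(0, 16.3 − 11.6) × 0.5 = 4.7 × 0.5 = 2.35 DD.
Per 24 h: 12.95 DD/day.
Duration = 219 / 12.95 = 16.911 ≈ 16.9 days.

16.9 days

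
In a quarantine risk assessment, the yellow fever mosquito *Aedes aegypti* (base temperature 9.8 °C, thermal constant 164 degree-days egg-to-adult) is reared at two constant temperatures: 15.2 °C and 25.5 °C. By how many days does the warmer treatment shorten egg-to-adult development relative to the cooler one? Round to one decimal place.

19.9 days

At 15.2 °C: 164 / (15.2 − 9.8) = 164 / 5.4 = 30.370 d.
At 25.5 °C: 164 / (25.5 − 9.8) = 164 / 15.7 = 10.446 d.
Difference = |30.370 − 10.446| = 19.925 ≈ 19.9 days.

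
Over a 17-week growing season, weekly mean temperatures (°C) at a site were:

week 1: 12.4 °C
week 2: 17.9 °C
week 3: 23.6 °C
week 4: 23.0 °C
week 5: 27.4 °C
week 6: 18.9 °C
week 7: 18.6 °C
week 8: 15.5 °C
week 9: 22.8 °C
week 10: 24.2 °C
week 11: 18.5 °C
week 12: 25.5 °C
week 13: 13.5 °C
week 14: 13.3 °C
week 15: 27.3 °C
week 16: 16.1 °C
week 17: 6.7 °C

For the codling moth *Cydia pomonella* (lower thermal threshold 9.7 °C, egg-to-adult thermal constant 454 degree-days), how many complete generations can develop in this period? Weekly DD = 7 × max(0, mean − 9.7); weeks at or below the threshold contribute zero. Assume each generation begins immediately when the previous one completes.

2 generations

Weekly DD (7 × max(0, T̄ − 9.7)): 18.9, 57.4, 97.3, 93.1, 123.9, 64.4, 62.3, 40.6, 91.7, 101.5, 61.6, 110.6, 26.6, 25.2, 123.2, 44.8, 0.0.
Season total = 1143.1 DD.
Complete generations = ⌊1143.1 / 454⌋ = 2.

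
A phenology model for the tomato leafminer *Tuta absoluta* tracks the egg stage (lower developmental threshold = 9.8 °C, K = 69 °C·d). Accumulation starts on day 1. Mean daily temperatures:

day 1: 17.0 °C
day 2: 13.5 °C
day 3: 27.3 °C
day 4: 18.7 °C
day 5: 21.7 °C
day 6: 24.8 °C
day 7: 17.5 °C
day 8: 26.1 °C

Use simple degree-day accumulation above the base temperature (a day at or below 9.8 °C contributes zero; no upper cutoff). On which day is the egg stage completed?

day 7

Daily DD above 9.8 °C: 7.2, 3.7, 17.5, 8.9, 11.9, 15.0, 7.7, 16.3.
Cumulative: 7.2, 10.9, 28.4, 37.3, 49.2, 64.2, 71.9, 88.2.
The total first reaches 69 DD on day 7.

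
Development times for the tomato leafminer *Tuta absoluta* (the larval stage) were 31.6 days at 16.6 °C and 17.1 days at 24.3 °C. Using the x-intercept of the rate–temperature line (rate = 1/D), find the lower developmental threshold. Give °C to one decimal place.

7.5 °C

Linear rate model ⇒ the product D·(T − T_b) is constant across temperatures.
31.6·(16.6 − T_b) = 17.1·(24.3 − T_b)
T_b = (31.6·16.6 − 17.1·24.3) / (31.6 − 17.1) = 109.03 / 14.5 = 7.519 °C ≈ 7.5 °C.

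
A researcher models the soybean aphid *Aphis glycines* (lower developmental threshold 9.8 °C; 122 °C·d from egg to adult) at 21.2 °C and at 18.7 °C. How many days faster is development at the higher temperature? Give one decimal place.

At 21.2 °C: 122 / (21.2 − 9.8) = 122 / 11.4 = 10.702 d.
At 18.7 °C: 122 / (18.7 − 9.8) = 122 / 8.9 = 13.708 d.
Difference = |10.702 − 13.708| = 3.006 ≈ 3.0 days.

3.0 days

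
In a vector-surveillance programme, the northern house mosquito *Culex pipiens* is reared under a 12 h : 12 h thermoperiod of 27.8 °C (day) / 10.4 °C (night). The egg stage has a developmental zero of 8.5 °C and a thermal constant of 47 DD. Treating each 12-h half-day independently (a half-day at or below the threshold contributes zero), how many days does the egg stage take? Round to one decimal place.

Day half: max(0, 27.8 − 8.5) × 0.5 = 19.3 × 0.5 = 9.65 DD.
Night half: max(0, 10.4 − 8.5) × 0.5 = 1.9 × 0.5 = 0.95 DD.
Per 24 h: 10.60 DD/day.
Duration = 47 / 10.60 = 4.434 ≈ 4.4 days.

4.4 days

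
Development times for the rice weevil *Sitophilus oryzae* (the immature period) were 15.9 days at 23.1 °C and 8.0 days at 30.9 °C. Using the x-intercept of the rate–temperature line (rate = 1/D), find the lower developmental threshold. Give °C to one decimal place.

15.2 °C

Equal thermal constants: D₁(T₁ − T_b) = D₂(T₂ − T_b).
15.9·(23.1 − T_b) = 8.0·(30.9 − T_b)
T_b = (15.9·23.1 − 8.0·30.9) / (15.9 − 8.0) = 120.09 / 7.9 = 15.201 °C ≈ 15.2 °C.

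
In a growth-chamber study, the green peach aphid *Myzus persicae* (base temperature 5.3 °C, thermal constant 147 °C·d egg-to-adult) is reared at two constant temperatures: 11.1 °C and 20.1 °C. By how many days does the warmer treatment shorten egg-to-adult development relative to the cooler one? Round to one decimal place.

At 11.1 °C: 147 / (11.1 − 5.3) = 147 / 5.8 = 25.345 d.
At 20.1 °C: 147 / (20.1 − 5.3) = 147 / 14.8 = 9.932 d.
Difference = |25.345 − 9.932| = 15.412 ≈ 15.4 days.

15.4 days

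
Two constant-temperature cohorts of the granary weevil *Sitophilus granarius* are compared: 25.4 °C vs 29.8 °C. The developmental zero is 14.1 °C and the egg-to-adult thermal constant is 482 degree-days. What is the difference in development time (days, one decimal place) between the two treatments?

12.0 days

At 25.4 °C: 482 / (25.4 − 14.1) = 482 / 11.3 = 42.655 d.
At 29.8 °C: 482 / (29.8 − 14.1) = 482 / 15.7 = 30.701 d.
Difference = |42.655 − 30.701| = 11.954 ≈ 12.0 days.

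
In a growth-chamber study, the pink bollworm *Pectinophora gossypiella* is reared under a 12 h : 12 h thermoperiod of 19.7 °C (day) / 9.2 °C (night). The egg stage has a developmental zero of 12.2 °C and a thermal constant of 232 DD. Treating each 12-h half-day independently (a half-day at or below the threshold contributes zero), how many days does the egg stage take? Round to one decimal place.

61.9 days

Day half: max(0, 19.7 − 12.2) × 0.5 = 7.5 × 0.5 = 3.75 DD.
Night half: max(0, 9.2 − 12.2) × 0.5 = 0.0 × 0.5 = 0.00 DD.
Per 24 h: 3.75 DD/day.
Duration = 232 / 3.75 = 61.867 ≈ 61.9 days.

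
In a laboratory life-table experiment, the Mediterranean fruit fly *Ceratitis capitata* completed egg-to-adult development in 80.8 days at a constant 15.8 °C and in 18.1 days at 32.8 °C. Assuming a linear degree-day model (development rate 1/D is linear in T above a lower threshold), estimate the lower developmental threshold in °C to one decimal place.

10.9 °C

Equal thermal constants: D₁(T₁ − T_b) = D₂(T₂ − T_b).
80.8·(15.8 − T_b) = 18.1·(32.8 − T_b)
T_b = (80.8·15.8 − 18.1·32.8) / (80.8 − 18.1) = 682.96 / 62.7 = 10.893 °C ≈ 10.9 °C.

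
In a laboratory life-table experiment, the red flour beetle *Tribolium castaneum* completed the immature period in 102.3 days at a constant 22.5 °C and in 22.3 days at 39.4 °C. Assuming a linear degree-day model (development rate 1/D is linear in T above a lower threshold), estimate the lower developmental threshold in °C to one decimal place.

17.8 °C

Linear rate model ⇒ the product D·(T − T_b) is constant across temperatures.
102.3·(22.5 − T_b) = 22.3·(39.4 − T_b)
T_b = (102.3·22.5 − 22.3·39.4) / (102.3 − 22.3) = 1423.13 / 80.0 = 17.789 °C ≈ 17.8 °C.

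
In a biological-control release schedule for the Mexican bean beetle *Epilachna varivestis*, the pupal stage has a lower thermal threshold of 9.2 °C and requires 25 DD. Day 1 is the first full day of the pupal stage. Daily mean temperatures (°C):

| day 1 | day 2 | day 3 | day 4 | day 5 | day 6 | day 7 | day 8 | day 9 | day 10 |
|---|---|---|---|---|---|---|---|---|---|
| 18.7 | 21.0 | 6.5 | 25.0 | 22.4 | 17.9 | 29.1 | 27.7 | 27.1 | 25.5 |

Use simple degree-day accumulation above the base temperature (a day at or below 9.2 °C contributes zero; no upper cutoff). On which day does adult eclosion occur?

Daily DD above 9.2 °C: 9.5, 11.8, 0.0, 15.8, 13.2, 8.7, 19.9, 18.5, 17.9, 16.3.
Cumulative: 9.5, 21.3, 21.3, 37.1, 50.3, 59.0, 78.9, 97.4, 115.3, 131.6.
The total first reaches 25 DD on day 4.

day 4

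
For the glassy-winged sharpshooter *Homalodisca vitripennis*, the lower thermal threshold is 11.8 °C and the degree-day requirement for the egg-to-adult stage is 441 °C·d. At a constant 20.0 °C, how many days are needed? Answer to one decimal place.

53.8 days

Daily accumulation = 20.0 − 11.8 = 8.2 DD/day.
Duration = 441 / 8.2 = 53.780 ≈ 53.8 days.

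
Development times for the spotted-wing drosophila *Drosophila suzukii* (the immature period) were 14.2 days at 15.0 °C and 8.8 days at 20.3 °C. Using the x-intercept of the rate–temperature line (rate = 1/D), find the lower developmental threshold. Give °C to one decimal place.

Linear rate model ⇒ the product D·(T − T_b) is constant across temperatures.
14.2·(15.0 − T_b) = 8.8·(20.3 − T_b)
T_b = (14.2·15.0 − 8.8·20.3) / (14.2 − 8.8) = 34.36 / 5.4 = 6.363 °C ≈ 6.4 °C.

6.4 °C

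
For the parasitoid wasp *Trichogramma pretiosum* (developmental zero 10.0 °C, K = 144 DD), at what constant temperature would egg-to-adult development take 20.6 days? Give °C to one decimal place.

17.0 °C

Required daily accumulation = 144 / 20.6 = 6.990 DD/day.
T = T_base + 6.990 = 10.0 + 6.990 = 16.990 ≈ 17.0 °C.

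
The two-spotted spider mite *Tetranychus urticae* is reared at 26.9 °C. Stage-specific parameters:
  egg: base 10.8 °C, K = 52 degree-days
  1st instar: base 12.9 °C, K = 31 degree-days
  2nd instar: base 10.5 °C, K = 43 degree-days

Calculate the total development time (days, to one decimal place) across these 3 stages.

8.1 days

egg: 52 / (26.9 − 10.8) = 52 / 16.1 = 3.230 d.
1st instar: 31 / (26.9 − 12.9) = 31 / 14.0 = 2.214 d.
2nd instar: 43 / (26.9 − 10.5) = 43 / 16.4 = 2.622 d.
Sum = 8.066 ≈ 8.1 days.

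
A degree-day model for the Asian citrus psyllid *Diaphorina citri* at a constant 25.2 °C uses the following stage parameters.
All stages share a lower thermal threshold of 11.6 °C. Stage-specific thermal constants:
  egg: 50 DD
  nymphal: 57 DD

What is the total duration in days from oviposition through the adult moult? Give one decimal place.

Daily accumulation at 25.2 °C = 25.2 − 11.6 = 13.6 DD/day.
Total K = 50 + 57 = 107 DD.
Total duration = 107 / 13.6 = 7.868 ≈ 7.9 days.

7.9 days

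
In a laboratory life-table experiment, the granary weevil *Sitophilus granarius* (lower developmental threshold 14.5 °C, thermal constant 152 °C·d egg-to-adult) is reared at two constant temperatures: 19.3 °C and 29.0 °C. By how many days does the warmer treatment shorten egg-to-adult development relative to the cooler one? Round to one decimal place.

At 19.3 °C: 152 / (19.3 − 14.5) = 152 / 4.8 = 31.667 d.
At 29.0 °C: 152 / (29.0 − 14.5) = 152 / 14.5 = 10.483 d.
Difference = |31.667 − 10.483| = 21.184 ≈ 21.2 days.

21.2 days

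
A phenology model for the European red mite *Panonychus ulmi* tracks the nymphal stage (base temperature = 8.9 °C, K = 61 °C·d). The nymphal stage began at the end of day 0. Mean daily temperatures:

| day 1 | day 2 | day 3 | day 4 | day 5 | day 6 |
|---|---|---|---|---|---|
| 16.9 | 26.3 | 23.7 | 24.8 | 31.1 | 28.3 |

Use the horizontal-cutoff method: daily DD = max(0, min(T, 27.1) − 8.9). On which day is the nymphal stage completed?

Daily DD above 8.9 °C (capped at 18.2): 8.0, 17.4, 14.8, 15.9, 18.2, 18.2.
Cumulative: 8.0, 25.4, 40.2, 56.1, 74.3, 92.5.
The total first reaches 61 DD on day 5.

day 5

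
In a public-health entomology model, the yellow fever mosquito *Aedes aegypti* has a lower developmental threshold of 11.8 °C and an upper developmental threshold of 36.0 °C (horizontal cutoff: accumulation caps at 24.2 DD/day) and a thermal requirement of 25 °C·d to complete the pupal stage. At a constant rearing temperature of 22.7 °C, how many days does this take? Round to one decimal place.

Daily accumulation = 22.7 − 11.8 = 10.9 DD/day.
Duration = 25 / 10.9 = 2.294 ≈ 2.3 days.

2.3 days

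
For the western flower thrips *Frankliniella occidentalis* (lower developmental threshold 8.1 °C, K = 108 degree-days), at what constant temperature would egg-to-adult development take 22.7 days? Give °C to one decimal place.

Required daily accumulation = 108 / 22.7 = 4.758 DD/day.
T = T_base + 4.758 = 8.1 + 4.758 = 12.858 ≈ 12.9 °C.

12.9 °C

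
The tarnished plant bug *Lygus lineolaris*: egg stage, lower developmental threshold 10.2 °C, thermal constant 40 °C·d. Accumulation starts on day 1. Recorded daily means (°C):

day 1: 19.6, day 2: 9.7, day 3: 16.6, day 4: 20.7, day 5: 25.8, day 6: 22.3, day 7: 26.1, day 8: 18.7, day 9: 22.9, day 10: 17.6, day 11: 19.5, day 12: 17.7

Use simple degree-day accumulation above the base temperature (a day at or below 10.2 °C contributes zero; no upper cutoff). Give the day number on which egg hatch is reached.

day 5

Daily DD above 10.2 °C: 9.4, 0.0, 6.4, 10.5, 15.6, 12.1, 15.9, 8.5, 12.7, 7.4, 9.3, 7.5.
Cumulative: 9.4, 9.4, 15.8, 26.3, 41.9, 54.0, 69.9, 78.4, 91.1, 98.5, 107.8, 115.3.
The total first reaches 40 DD on day 5.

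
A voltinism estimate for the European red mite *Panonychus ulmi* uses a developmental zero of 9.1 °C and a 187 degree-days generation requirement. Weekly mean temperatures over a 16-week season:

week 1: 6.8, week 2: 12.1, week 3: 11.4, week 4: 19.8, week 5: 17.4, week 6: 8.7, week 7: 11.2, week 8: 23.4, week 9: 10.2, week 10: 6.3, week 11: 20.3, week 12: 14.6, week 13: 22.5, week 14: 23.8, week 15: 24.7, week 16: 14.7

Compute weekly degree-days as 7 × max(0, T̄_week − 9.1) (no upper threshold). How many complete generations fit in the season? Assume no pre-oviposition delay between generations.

4 generations

Weekly DD (7 × max(0, T̄ − 9.1)): 0.0, 21.0, 16.1, 74.9, 58.1, 0.0, 14.7, 100.1, 7.7, 0.0, 78.4, 38.5, 93.8, 102.9, 109.2, 39.2.
Season total = 754.6 DD.
Complete generations = ⌊754.6 / 187⌋ = 4.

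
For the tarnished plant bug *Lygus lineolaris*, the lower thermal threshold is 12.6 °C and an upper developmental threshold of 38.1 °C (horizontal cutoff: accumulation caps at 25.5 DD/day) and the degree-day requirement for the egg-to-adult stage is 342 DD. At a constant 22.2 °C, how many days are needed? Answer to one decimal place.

35.6 days

Daily accumulation = 22.2 − 12.6 = 9.6 DD/day.
Duration = 342 / 9.6 = 35.625 ≈ 35.6 days.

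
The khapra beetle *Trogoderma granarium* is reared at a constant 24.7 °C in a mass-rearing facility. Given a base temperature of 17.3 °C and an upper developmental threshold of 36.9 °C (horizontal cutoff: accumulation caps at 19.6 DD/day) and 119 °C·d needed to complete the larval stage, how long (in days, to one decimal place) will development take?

Daily accumulation = 24.7 − 17.3 = 7.4 DD/day.
Duration = 119 / 7.4 = 16.081 ≈ 16.1 days.

16.1 days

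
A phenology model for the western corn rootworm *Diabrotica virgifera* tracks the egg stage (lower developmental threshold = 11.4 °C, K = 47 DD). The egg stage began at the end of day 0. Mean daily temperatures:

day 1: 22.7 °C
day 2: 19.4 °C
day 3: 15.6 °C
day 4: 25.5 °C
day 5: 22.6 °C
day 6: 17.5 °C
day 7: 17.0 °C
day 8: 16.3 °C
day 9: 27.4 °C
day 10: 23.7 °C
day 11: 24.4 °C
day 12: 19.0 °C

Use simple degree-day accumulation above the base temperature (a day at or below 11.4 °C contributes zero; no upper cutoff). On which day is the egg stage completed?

day 5

Daily DD above 11.4 °C: 11.3, 8.0, 4.2, 14.1, 11.2, 6.1, 5.6, 4.9, 16.0, 12.3, 13.0, 7.6.
Cumulative: 11.3, 19.3, 23.5, 37.6, 48.8, 54.9, 60.5, 65.4, 81.4, 93.7, 106.7, 114.3.
The total first reaches 47 DD on day 5.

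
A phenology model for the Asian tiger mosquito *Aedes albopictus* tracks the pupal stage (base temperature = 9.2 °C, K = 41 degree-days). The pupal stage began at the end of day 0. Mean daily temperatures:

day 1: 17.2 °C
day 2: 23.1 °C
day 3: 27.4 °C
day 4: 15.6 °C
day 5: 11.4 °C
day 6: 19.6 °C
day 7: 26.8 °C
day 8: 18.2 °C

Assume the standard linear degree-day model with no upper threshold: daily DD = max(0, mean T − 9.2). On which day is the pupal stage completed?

Daily DD above 9.2 °C: 8.0, 13.9, 18.2, 6.4, 2.2, 10.4, 17.6, 9.0.
Cumulative: 8.0, 21.9, 40.1, 46.5, 48.7, 59.1, 76.7, 85.7.
The total first reaches 41 DD on day 4.

day 4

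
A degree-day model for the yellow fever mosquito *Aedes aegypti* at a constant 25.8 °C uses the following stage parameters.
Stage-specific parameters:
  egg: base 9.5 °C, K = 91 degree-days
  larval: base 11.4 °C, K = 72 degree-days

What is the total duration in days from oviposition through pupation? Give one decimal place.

10.6 days

egg: 91 / (25.8 − 9.5) = 91 / 16.3 = 5.583 d.
larval: 72 / (25.8 − 11.4) = 72 / 14.4 = 5.000 d.
Sum = 10.583 ≈ 10.6 days.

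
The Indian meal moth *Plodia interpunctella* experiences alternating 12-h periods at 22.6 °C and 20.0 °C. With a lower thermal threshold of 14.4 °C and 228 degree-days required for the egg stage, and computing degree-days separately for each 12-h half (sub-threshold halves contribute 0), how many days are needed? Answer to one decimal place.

33.0 days

Day half: max(0, 22.6 − 14.4) × 0.5 = 8.2 × 0.5 = 4.10 DD.
Night half: max(0, 20.0 − 14.4) × 0.5 = 5.6 × 0.5 = 2.80 DD.
Per 24 h: 6.90 DD/day.
Duration = 228 / 6.90 = 33.043 ≈ 33.0 days.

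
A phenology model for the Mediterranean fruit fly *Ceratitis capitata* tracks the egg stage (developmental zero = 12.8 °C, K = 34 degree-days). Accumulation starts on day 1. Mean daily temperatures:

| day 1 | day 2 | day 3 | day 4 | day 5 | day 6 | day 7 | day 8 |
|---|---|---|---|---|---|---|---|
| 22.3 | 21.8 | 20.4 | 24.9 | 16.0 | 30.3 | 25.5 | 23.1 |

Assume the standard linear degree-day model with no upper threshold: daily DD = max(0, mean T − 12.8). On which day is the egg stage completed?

Daily DD above 12.8 °C: 9.5, 9.0, 7.6, 12.1, 3.2, 17.5, 12.7, 10.3.
Cumulative: 9.5, 18.5, 26.1, 38.2, 41.4, 58.9, 71.6, 81.9.
The total first reaches 34 DD on day 4.

day 4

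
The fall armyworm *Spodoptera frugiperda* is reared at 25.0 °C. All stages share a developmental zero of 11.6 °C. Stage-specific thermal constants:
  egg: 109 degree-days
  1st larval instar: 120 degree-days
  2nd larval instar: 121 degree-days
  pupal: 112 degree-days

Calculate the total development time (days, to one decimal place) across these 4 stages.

34.5 days

Daily accumulation at 25.0 °C = 25.0 − 11.6 = 13.4 DD/day.
Total K = 109 + 120 + 121 + 112 = 462 DD.
Total duration = 462 / 13.4 = 34.478 ≈ 34.5 days.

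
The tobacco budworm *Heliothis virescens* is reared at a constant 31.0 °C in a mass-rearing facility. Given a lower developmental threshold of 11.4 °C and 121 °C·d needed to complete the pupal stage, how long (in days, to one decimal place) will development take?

6.2 days

Daily accumulation = 31.0 − 11.4 = 19.6 DD/day.
Duration = 121 / 19.6 = 6.173 ≈ 6.2 days.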